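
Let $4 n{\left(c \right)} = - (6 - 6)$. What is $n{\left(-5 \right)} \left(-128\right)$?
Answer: $0$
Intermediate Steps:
$n{\left(c \right)} = 0$ ($n{\left(c \right)} = \frac{\left(-1\right) \left(6 - 6\right)}{4} = \frac{\left(-1\right) 0}{4} = \frac{1}{4} \cdot 0 = 0$)
$n{\left(-5 \right)} \left(-128\right) = 0 \left(-128\right) = 0$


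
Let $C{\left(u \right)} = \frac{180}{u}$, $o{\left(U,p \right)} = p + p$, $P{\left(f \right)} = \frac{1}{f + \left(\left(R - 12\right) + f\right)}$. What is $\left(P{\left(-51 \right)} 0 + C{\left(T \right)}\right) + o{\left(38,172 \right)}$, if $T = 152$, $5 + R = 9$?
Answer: $\frac{13117}{38} \approx 345.18$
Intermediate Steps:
$R = 4$ ($R = -5 + 9 = 4$)
$P{\left(f \right)} = \frac{1}{-8 + 2 f}$ ($P{\left(f \right)} = \frac{1}{f + \left(\left(4 - 12\right) + f\right)} = \frac{1}{f + \left(-8 + f\right)} = \frac{1}{-8 + 2 f}$)
$o{\left(U,p \right)} = 2 p$
$\left(P{\left(-51 \right)} 0 + C{\left(T \right)}\right) + o{\left(38,172 \right)} = \left(\frac{1}{2 \left(-4 - 51\right)} 0 + \frac{180}{152}\right) + 2 \cdot 172 = \left(\frac{1}{2 \left(-55\right)} 0 + 180 \cdot \frac{1}{152}\right) + 344 = \left(\frac{1}{2} \left(- \frac{1}{55}\right) 0 + \frac{45}{38}\right) + 344 = \left(\left(- \frac{1}{110}\right) 0 + \frac{45}{38}\right) + 344 = \left(0 + \frac{45}{38}\right) + 344 = \frac{45}{38} + 344 = \frac{13117}{38}$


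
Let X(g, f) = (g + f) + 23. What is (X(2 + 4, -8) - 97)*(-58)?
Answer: 4408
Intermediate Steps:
X(g, f) = 23 + f + g (X(g, f) = (f + g) + 23 = 23 + f + g)
(X(2 + 4, -8) - 97)*(-58) = ((23 - 8 + (2 + 4)) - 97)*(-58) = ((23 - 8 + 6) - 97)*(-58) = (21 - 97)*(-58) = -76*(-58) = 4408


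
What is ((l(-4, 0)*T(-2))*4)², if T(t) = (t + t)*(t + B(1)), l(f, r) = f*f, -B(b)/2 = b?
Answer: 1048576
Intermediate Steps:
B(b) = -2*b
l(f, r) = f²
T(t) = 2*t*(-2 + t) (T(t) = (t + t)*(t - 2*1) = (2*t)*(t - 2) = (2*t)*(-2 + t) = 2*t*(-2 + t))
((l(-4, 0)*T(-2))*4)² = (((-4)²*(2*(-2)*(-2 - 2)))*4)² = ((16*(2*(-2)*(-4)))*4)² = ((16*16)*4)² = (256*4)² = 1024² = 1048576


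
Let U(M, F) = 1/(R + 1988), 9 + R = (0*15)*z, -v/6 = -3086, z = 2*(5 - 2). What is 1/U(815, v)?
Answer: 1979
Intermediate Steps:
z = 6 (z = 2*3 = 6)
v = 18516 (v = -6*(-3086) = 18516)
R = -9 (R = -9 + (0*15)*6 = -9 + 0*6 = -9 + 0 = -9)
U(M, F) = 1/1979 (U(M, F) = 1/(-9 + 1988) = 1/1979)
1/U(815, v) = 1/(1/1979) = 1979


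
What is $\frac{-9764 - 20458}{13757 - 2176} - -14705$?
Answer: $\frac{170268383}{11581} \approx 14702.0$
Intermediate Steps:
$\frac{-9764 - 20458}{13757 - 2176} - -14705 = - \frac{30222}{11581} + 14705 = \frac{170268383}{11581}$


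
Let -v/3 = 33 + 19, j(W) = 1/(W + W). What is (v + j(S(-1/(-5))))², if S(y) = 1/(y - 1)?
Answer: 611524/25 ≈ 24461.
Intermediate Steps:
S(y) = 1/(-1 + y)
j(W) = 1/(2*W)
v = -156 (v = -3*(33 + 19) = -3*52 = -156)
(v + j(S(-1/(-5))))² = (-156 + 1/(2*(1/(-1 - 1/(-5)))))² = (-156 + 1/(2*(1/(-1 - 1*(-⅕)))))² = (-156 + 1/(2*(1/(-1 + ⅕))))² = (-156 + 1/(2*(1/(-⅘))))² = (-156 + 1/(2*(-5/4)))² = (-156 + (½)*(-⅘))² = (-156 - ⅖)² = (-782/5)² = 611524/25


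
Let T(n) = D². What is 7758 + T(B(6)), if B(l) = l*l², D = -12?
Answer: 7902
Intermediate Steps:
B(l) = l³
T(n) = 144 (T(n) = (-12)² = 144)
7758 + T(B(6)) = 7758 + 144 = 7902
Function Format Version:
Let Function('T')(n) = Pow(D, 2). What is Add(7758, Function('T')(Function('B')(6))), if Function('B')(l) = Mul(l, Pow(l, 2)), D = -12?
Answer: 7902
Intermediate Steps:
Function('B')(l) = Pow(l, 3)
Function('T')(n) = 144 (Function('T')(n) = Pow(-12, 2) = 144)
Add(7758, Function('T')(Function('B')(6))) = Add(7758, 144) = 7902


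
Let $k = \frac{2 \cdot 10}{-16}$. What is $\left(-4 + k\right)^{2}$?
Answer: $\frac{441}{16} \approx 27.563$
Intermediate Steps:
$k = - \frac{5}{4}$ ($k = 20 \left(- \frac{1}{16}\right) = - \frac{5}{4} \approx -1.25$)
$\left(-4 + k\right)^{2} = \left(-4 - \frac{5}{4}\right)^{2} = \left(- \frac{21}{4}\right)^{2} = \frac{441}{16}$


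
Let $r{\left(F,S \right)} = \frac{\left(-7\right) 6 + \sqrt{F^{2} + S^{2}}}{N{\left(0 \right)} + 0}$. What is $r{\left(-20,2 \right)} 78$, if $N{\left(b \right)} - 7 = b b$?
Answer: $-468 + \frac{156 \sqrt{101}}{7} \approx -244.03$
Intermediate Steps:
$N{\left(b \right)} = 7 + b^{2}$ ($N{\left(b \right)} = 7 + b b = 7 + b^{2}$)
$r{\left(F,S \right)} = -6 + \frac{\sqrt{F^{2} + S^{2}}}{7}$ ($r{\left(F,S \right)} = \frac{\left(-7\right) 6 + \sqrt{F^{2} + S^{2}}}{\left(7 + 0^{2}\right) + 0} = \frac{-42 + \sqrt{F^{2} + S^{2}}}{\left(7 + 0\right) + 0} = \frac{-42 + \sqrt{F^{2} + S^{2}}}{7 + 0} = \frac{-42 + \sqrt{F^{2} + S^{2}}}{7} = \left(-42 + \sqrt{F^{2} + S^{2}}\right) \frac{1}{7} = -6 + \frac{\sqrt{F^{2} + S^{2}}}{7}$)
$r{\left(-20,2 \right)} 78 = \left(-6 + \frac{\sqrt{\left(-20\right)^{2} + 2^{2}}}{7}\right) 78 = \left(-6 + \frac{\sqrt{400 + 4}}{7}\right) 78 = \left(-6 + \frac{\sqrt{404}}{7}\right) 78 = \left(-6 + \frac{2 \sqrt{101}}{7}\right) 78 = -468 + \frac{156 \sqrt{101}}{7}$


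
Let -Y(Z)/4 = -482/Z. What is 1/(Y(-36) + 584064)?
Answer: 9/5256094 ≈ 1.7123e-6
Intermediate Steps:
Y(Z) = 1928/Z (Y(Z) = -(-1928)/Z = 1928/Z)
1/(Y(-36) + 584064) = 1/(1928/(-36) + 584064) = 1/(1928*(-1/36) + 584064) = 1/(-482/9 + 584064) = 1/(5256094/9) = 9/5256094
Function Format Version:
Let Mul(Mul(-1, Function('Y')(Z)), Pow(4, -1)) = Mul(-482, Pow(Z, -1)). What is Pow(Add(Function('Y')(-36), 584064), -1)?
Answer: Rational(9, 5256094) ≈ 1.7123e-6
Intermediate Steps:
Function('Y')(Z) = Mul(1928, Pow(Z, -1)) (Function('Y')(Z) = Mul(-4, Mul(-482, Pow(Z, -1))) = Mul(1928, Pow(Z, -1)))
Pow(Add(Function('Y')(-36), 584064), -1) = Pow(Add(Mul(1928, Pow(-36, -1)), 584064), -1) = Pow(Add(Mul(1928, Rational(-1, 36)), 584064), -1) = Pow(Add(Rational(-482, 9), 584064), -1) = Pow(Rational(5256094, 9), -1) = Rational(9, 5256094)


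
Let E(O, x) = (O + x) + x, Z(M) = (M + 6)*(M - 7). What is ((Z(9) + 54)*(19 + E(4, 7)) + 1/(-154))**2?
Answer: 229087634161/23716 ≈ 9.6596e+6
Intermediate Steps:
Z(M) = (-7 + M)*(6 + M) (Z(M) = (6 + M)*(-7 + M) = (-7 + M)*(6 + M))
E(O, x) = O + 2*x
((Z(9) + 54)*(19 + E(4, 7)) + 1/(-154))**2 = (((-42 + 9**2 - 1*9) + 54)*(19 + (4 + 2*7)) + 1/(-154))**2 = (((-42 + 81 - 9) + 54)*(19 + (4 + 14)) - 1/154)**2 = ((30 + 54)*(19 + 18) - 1/154)**2 = (84*37 - 1/154)**2 = (3108 - 1/154)**2 = (478631/154)**2 = 229087634161/23716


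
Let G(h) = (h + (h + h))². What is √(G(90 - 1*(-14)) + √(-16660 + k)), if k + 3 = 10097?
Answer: √(97344 + 7*I*√134) ≈ 312.0 + 0.13*I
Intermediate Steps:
G(h) = 9*h² (G(h) = (h + 2*h)² = (3*h)² = 9*h²)
k = 10094 (k = -3 + 10097 = 10094)
√(G(90 - 1*(-14)) + √(-16660 + k)) = √(9*(90 - 1*(-14))² + √(-16660 + 10094)) = √(9*(90 + 14)² + √(-6566)) = √(9*104² + 7*I*√134) = √(9*10816 + 7*I*√134) = √(97344 + 7*I*√134)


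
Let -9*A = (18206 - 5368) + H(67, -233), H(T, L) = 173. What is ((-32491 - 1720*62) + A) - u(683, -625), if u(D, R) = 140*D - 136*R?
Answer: -963590/3 ≈ -3.2120e+5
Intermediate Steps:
A = -4337/3 (A = -((18206 - 5368) + 173)/9 = -(12838 + 173)/9 = -1/9*13011 = -4337/3 ≈ -1445.7)
u(D, R) = -136*R + 140*D
((-32491 - 1720*62) + A) - u(683, -625) = ((-32491 - 1720*62) - 4337/3) - (-136*(-625) + 140*683) = ((-32491 - 106640) - 4337/3) - (85000 + 95620) = (-139131 - 4337/3) - 1*180620 = -421730/3 - 180620 = -963590/3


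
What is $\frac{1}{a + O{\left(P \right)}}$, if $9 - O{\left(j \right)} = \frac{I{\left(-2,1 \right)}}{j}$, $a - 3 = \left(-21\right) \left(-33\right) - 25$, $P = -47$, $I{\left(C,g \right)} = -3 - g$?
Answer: $\frac{47}{31956} \approx 0.0014708$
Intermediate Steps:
$a = 671$ ($a = 3 - -668 = 3 + \left(693 - 25\right) = 3 + 668 = 671$)
$O{\left(j \right)} = 9 + \frac{4}{j}$ ($O{\left(j \right)} = 9 - \frac{-3 - 1}{j} = 9 - - \frac{4}{j} = 9 + \frac{4}{j}$)
$\frac{1}{a + O{\left(P \right)}} = \frac{1}{671 + \left(9 + \frac{4}{-47}\right)} = \frac{1}{671 + \left(9 + 4 \left(- \frac{1}{47}\right)\right)} = \frac{1}{671 + \left(9 - \frac{4}{47}\right)} = \frac{1}{671 + \frac{419}{47}} = \frac{1}{\frac{31956}{47}} = \frac{47}{31956}$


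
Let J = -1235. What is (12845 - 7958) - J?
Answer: 6122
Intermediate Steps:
(12845 - 7958) - J = (12845 - 7958) - 1*(-1235) = 4887 + 1235 = 6122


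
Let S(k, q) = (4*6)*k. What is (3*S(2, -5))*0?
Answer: 0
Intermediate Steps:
S(k, q) = 24*k
(3*S(2, -5))*0 = (3*(24*2))*0 = (3*48)*0 = 144*0 = 0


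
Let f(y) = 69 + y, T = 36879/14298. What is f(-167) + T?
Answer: -454775/4766 ≈ -95.421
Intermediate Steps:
T = 12293/4766 (T = 36879*(1/14298) = 12293/4766 ≈ 2.5793)
f(-167) + T = (69 - 167) + 12293/4766 = -98 + 12293/4766 = -454775/4766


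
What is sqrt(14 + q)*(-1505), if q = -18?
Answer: -3010*I ≈ -3010.0*I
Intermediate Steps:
sqrt(14 + q)*(-1505) = sqrt(14 - 18)*(-1505) = sqrt(-4)*(-1505) = (2*I)*(-1505) = -3010*I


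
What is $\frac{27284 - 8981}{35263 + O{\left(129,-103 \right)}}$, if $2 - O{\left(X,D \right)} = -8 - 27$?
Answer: $\frac{18303}{35300} \approx 0.5185$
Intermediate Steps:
$O{\left(X,D \right)} = 37$ ($O{\left(X,D \right)} = 2 - \left(-8 - 27\right) = 2 - -35 = 2 + 35 = 37$)
$\frac{27284 - 8981}{35263 + O{\left(129,-103 \right)}} = \frac{27284 - 8981}{35263 + 37} = \frac{18303}{35300}$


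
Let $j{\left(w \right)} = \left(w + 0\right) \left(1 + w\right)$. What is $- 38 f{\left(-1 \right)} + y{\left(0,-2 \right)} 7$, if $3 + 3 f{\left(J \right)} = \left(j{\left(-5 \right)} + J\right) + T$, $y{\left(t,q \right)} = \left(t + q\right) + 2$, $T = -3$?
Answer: $- \frac{494}{3} \approx -164.67$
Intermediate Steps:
$j{\left(w \right)} = w \left(1 + w\right)$
$y{\left(t,q \right)} = 2 + q + t$ ($y{\left(t,q \right)} = \left(q + t\right) + 2 = 2 + q + t$)
$f{\left(J \right)} = \frac{14}{3} + \frac{J}{3}$ ($f{\left(J \right)} = -1 + \frac{\left(- 5 \left(1 - 5\right) + J\right) - 3}{3} = -1 + \frac{\left(\left(-5\right) \left(-4\right) + J\right) - 3}{3} = -1 + \frac{\left(20 + J\right) - 3}{3} = -1 + \frac{17 + J}{3} = -1 + \left(\frac{17}{3} + \frac{J}{3}\right) = \frac{14}{3} + \frac{J}{3}$)
$- 38 f{\left(-1 \right)} + y{\left(0,-2 \right)} 7 = - 38 \left(\frac{14}{3} + \frac{1}{3} \left(-1\right)\right) + \left(2 - 2 + 0\right) 7 = - 38 \left(\frac{14}{3} - \frac{1}{3}\right) + 0 \cdot 7 = \left(-38\right) \frac{13}{3} + 0 = - \frac{494}{3} + 0 = - \frac{494}{3}$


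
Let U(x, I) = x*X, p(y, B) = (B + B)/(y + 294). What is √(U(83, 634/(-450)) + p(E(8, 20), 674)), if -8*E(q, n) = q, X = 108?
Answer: 10*√7699454/293 ≈ 94.703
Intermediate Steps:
E(q, n) = -q/8
p(y, B) = 2*B/(294 + y) (p(y, B) = (2*B)/(294 + y) = 2*B/(294 + y))
U(x, I) = 108*x (U(x, I) = x*108 = 108*x)
√(U(83, 634/(-450)) + p(E(8, 20), 674)) = √(108*83 + 2*674/(294 - ⅛*8)) = √(8964 + 2*674/(294 - 1)) = √(8964 + 2*674/293) = √(8964 + 2*674*(1/293)) = √(8964 + 1348/293) = √(2627800/293) = 10*√7699454/293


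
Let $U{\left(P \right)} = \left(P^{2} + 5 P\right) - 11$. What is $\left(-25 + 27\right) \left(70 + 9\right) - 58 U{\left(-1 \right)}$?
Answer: $1028$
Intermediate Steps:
$U{\left(P \right)} = -11 + P^{2} + 5 P$
$\left(-25 + 27\right) \left(70 + 9\right) - 58 U{\left(-1 \right)} = \left(-25 + 27\right) \left(70 + 9\right) - 58 \left(-11 + \left(-1\right)^{2} + 5 \left(-1\right)\right) = 2 \cdot 79 - 58 \left(-11 + 1 - 5\right) = 158 - -870 = 158 + 870 = 1028$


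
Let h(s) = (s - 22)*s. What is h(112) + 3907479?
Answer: 3917559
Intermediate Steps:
h(s) = s*(-22 + s) (h(s) = (-22 + s)*s = s*(-22 + s))
h(112) + 3907479 = 112*(-22 + 112) + 3907479 = 112*90 + 3907479 = 10080 + 3907479 = 3917559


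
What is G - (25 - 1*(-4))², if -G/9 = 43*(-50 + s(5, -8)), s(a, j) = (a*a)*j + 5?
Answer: 93974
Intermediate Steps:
s(a, j) = 5 + j*a² (s(a, j) = a²*j + 5 = j*a² + 5 = 5 + j*a²)
G = 94815 (G = -387*(-50 + (5 - 8*5²)) = -387*(-50 + (5 - 8*25)) = -387*(-50 + (5 - 200)) = -387*(-50 - 195) = -387*(-245) = -9*(-10535) = 94815)
G - (25 - 1*(-4))² = 94815 - (25 - 1*(-4))² = 94815 - (25 + 4)² = 94815 - 1*29² = 94815 - 1*841 = 94815 - 841 = 93974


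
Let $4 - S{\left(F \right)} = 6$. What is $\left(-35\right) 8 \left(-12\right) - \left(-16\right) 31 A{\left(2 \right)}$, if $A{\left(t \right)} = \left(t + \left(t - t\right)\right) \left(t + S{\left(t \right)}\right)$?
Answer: $3360$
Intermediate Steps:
$S{\left(F \right)} = -2$ ($S{\left(F \right)} = 4 - 6 = -2$)
$A{\left(t \right)} = t \left(-2 + t\right)$ ($A{\left(t \right)} = \left(t + \left(t - t\right)\right) \left(t - 2\right) = \left(t + 0\right) \left(-2 + t\right) = t \left(-2 + t\right)$)
$\left(-35\right) 8 \left(-12\right) - \left(-16\right) 31 A{\left(2 \right)} = \left(-35\right) 8 \left(-12\right) - \left(-16\right) 31 \cdot 2 \left(-2 + 2\right) = \left(-280\right) \left(-12\right) - - 496 \cdot 2 \cdot 0 = 3360 - \left(-496\right) 0 = 3360 - 0 = 3360 + 0 = 3360$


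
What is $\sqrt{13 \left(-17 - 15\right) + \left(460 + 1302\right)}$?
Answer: $\sqrt{1346} \approx 36.688$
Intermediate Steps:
$\sqrt{13 \left(-17 - 15\right) + \left(460 + 1302\right)} = \sqrt{13 \left(-32\right) + 1762} = \sqrt{-416 + 1762} = \sqrt{1346}$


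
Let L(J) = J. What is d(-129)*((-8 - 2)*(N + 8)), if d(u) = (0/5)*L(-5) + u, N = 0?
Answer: 10320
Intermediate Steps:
d(u) = u (d(u) = (0/5)*(-5) + u = (0*(⅕))*(-5) + u = 0*(-5) + u = 0 + u = u)
d(-129)*((-8 - 2)*(N + 8)) = -129*(-8 - 2)*(0 + 8) = -(-1290)*8 = -129*(-80) = 10320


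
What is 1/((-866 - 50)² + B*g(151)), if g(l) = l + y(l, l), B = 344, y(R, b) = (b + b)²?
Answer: 1/32265176 ≈ 3.0993e-8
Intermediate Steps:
y(R, b) = 4*b² (y(R, b) = (2*b)² = 4*b²)
g(l) = l + 4*l²
1/((-866 - 50)² + B*g(151)) = 1/((-866 - 50)² + 344*(151*(1 + 4*151))) = 1/((-916)² + 344*(151*(1 + 604))) = 1/(839056 + 344*(151*605)) = 1/(839056 + 344*91355) = 1/(839056 + 31426120) = 1/32265176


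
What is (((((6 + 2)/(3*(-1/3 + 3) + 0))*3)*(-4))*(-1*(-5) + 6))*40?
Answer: -5280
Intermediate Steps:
(((((6 + 2)/(3*(-1/3 + 3) + 0))*3)*(-4))*(-1*(-5) + 6))*40 = ((((8/(3*(-1*⅓ + 3) + 0))*3)*(-4))*(5 + 6))*40 = ((((8/(3*(-⅓ + 3) + 0))*3)*(-4))*11)*40 = ((((8/(3*(8/3) + 0))*3)*(-4))*11)*40 = ((((8/(8 + 0))*3)*(-4))*11)*40 = ((((8/8)*3)*(-4))*11)*40 = ((((8*(⅛))*3)*(-4))*11)*40 = (((1*3)*(-4))*11)*40 = ((3*(-4))*11)*40 = -12*11*40 = -132*40 = -5280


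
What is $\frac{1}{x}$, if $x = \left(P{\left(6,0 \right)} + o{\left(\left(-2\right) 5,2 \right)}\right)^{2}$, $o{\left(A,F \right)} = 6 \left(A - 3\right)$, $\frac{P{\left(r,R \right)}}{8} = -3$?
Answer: $\frac{1}{10404} \approx 9.6117 \cdot 10^{-5}$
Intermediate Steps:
$P{\left(r,R \right)} = -24$ ($P{\left(r,R \right)} = 8 \left(-3\right) = -24$)
$o{\left(A,F \right)} = -18 + 6 A$ ($o{\left(A,F \right)} = 6 \left(-3 + A\right) = -18 + 6 A$)
$x = 10404$ ($x = \left(-24 + \left(-18 + 6 \left(\left(-2\right) 5\right)\right)\right)^{2} = \left(-24 + \left(-18 + 6 \left(-10\right)\right)\right)^{2} = \left(-24 - 78\right)^{2} = \left(-102\right)^{2} = 10404$)
$\frac{1}{x} = \frac{1}{10404}$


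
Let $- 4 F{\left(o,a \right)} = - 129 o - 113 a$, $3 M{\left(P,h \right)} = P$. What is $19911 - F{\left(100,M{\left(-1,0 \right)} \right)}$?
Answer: $\frac{200345}{12} \approx 16695.0$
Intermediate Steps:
$M{\left(P,h \right)} = \frac{P}{3}$
$F{\left(o,a \right)} = \frac{113 a}{4} + \frac{129 o}{4}$ ($F{\left(o,a \right)} = - \frac{- 129 o - 113 a}{4} = \frac{113 a}{4} + \frac{129 o}{4}$)
$19911 - F{\left(100,M{\left(-1,0 \right)} \right)} = 19911 - \left(\frac{113 \cdot \frac{1}{3} \left(-1\right)}{4} + \frac{129}{4} \cdot 100\right) = 19911 - \left(\frac{113}{4} \left(- \frac{1}{3}\right) + 3225\right) = 19911 - \left(- \frac{113}{12} + 3225\right) = 19911 - \frac{38587}{12} = \frac{200345}{12}$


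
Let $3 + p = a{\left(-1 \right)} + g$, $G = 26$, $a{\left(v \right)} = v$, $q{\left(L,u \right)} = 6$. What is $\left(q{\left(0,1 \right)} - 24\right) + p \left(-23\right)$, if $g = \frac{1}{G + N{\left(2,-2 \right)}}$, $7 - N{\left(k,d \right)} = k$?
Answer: $\frac{2271}{31} \approx 73.258$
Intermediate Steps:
$N{\left(k,d \right)} = 7 - k$
$g = \frac{1}{31}$ ($g = \frac{1}{26 + \left(7 - 2\right)} = \frac{1}{26 + 5} = \frac{1}{31} \approx 0.032258$)
$p = - \frac{123}{31}$ ($p = -3 + \left(-1 + \frac{1}{31}\right) = -3 - \frac{30}{31} = - \frac{123}{31} \approx -3.9677$)
$\left(q{\left(0,1 \right)} - 24\right) + p \left(-23\right) = \left(6 - 24\right) - - \frac{2829}{31} = \left(6 - 24\right) + \frac{2829}{31} = -18 + \frac{2829}{31} = \frac{2271}{31}$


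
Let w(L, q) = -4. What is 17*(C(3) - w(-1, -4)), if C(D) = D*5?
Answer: 323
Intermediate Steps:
C(D) = 5*D
17*(C(3) - w(-1, -4)) = 17*(5*3 - 1*(-4)) = 17*(15 + 4) = 17*19 = 323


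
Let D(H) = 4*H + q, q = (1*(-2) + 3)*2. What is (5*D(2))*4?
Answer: 200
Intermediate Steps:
q = 2 (q = (-2 + 3)*2 = 1*2 = 2)
D(H) = 2 + 4*H (D(H) = 4*H + 2 = 2 + 4*H)
(5*D(2))*4 = (5*(2 + 4*2))*4 = (5*(2 + 8))*4 = (5*10)*4 = 50*4 = 200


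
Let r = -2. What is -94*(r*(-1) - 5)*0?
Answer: 0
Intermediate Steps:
-94*(r*(-1) - 5)*0 = -94*(-2*(-1) - 5)*0 = -94*(2 - 5)*0 = -94*(-3)*0 = 282*0 = 0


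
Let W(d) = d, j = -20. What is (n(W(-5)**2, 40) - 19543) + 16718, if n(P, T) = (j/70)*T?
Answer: -19855/7 ≈ -2836.4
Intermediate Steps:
n(P, T) = -2*T/7 (n(P, T) = (-20/70)*T = (-20*1/70)*T = -2*T/7)
(n(W(-5)**2, 40) - 19543) + 16718 = (-2/7*40 - 19543) + 16718 = (-80/7 - 19543) + 16718 = -136881/7 + 16718 = -19855/7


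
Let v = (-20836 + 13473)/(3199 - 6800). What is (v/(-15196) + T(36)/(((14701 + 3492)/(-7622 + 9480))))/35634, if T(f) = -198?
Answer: -20131039270723/35474909926972152 ≈ -0.00056747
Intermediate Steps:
v = 7363/3601 (v = -7363/(-3601) = -7363*(-1/3601) = 7363/3601 ≈ 2.0447)
(v/(-15196) + T(36)/(((14701 + 3492)/(-7622 + 9480))))/35634 = ((7363/3601)/(-15196) - 198*(-7622 + 9480)/(14701 + 3492))/35634 = ((7363/3601)*(-1/15196) - 198/(18193/1858))*(1/35634) = (-7363/54720796 - 198/(18193*(1/1858)))*(1/35634) = (-7363/54720796 - 198/18193/1858)*(1/35634) = (-7363/54720796 - 198*1858/18193)*(1/35634) = (-7363/54720796 - 367884/18193)*(1/35634) = -20131039270723/995535441628*1/35634 = -20131039270723/35474909926972152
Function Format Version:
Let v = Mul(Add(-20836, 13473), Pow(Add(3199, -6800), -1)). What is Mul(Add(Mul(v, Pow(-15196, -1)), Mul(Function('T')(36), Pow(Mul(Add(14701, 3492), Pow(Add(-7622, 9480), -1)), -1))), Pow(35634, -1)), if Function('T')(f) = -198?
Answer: Rational(-20131039270723, 35474909926972152) ≈ -0.00056747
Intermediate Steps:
v = Rational(7363, 3601) (v = Mul(-7363, Pow(-3601, -1)) = Mul(-7363, Rational(-1, 3601)) = Rational(7363, 3601) ≈ 2.0447)
Mul(Add(Mul(v, Pow(-15196, -1)), Mul(Function('T')(36), Pow(Mul(Add(14701, 3492), Pow(Add(-7622, 9480), -1)), -1))), Pow(35634, -1)) = Mul(Add(Mul(Rational(7363, 3601), Pow(-15196, -1)), Mul(-198, Pow(Mul(Add(14701, 3492), Pow(Add(-7622, 9480), -1)), -1))), Pow(35634, -1)) = Mul(Add(Mul(Rational(7363, 3601), Rational(-1, 15196)), Mul(-198, Pow(Mul(18193, Pow(1858, -1)), -1))), Rational(1, 35634)) = Mul(Add(Rational(-7363, 54720796), Mul(-198, Pow(Mul(18193, Rational(1, 1858)), -1))), Rational(1, 35634)) = Mul(Add(Rational(-7363, 54720796), Mul(-198, Pow(Rational(18193, 1858), -1))), Rational(1, 35634)) = Mul(Add(Rational(-7363, 54720796), Mul(-198, Rational(1858, 18193))), Rational(1, 35634)) = Mul(Add(Rational(-7363, 54720796), Rational(-367884, 18193)), Rational(1, 35634)) = Mul(Rational(-20131039270723, 995535441628), Rational(1, 35634)) = Rational(-20131039270723, 35474909926972152)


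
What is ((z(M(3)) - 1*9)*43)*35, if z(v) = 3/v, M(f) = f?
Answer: -12040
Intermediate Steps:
((z(M(3)) - 1*9)*43)*35 = ((3/3 - 1*9)*43)*35 = ((3*(1/3) - 9)*43)*35 = ((1 - 9)*43)*35 = -8*43*35 = -344*35 = -12040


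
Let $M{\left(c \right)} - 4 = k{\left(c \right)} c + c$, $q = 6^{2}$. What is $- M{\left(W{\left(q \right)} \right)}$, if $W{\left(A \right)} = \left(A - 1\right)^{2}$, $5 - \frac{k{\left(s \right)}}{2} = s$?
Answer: $2987771$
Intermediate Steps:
$k{\left(s \right)} = 10 - 2 s$
$q = 36$
$W{\left(A \right)} = \left(-1 + A\right)^{2}$
$M{\left(c \right)} = 4 + c + c \left(10 - 2 c\right)$ ($M{\left(c \right)} = 4 + \left(\left(10 - 2 c\right) c + c\right) = 4 + \left(c \left(10 - 2 c\right) + c\right) = 4 + \left(c + c \left(10 - 2 c\right)\right) = 4 + c + c \left(10 - 2 c\right)$)
$- M{\left(W{\left(q \right)} \right)} = - (4 + \left(-1 + 36\right)^{2} - 2 \left(-1 + 36\right)^{2} \left(-5 + \left(-1 + 36\right)^{2}\right)) = - (4 + 35^{2} - 2 \cdot 35^{2} \left(-5 + 35^{2}\right)) = - (4 + 1225 - 2450 \left(-5 + 1225\right)) = - (4 + 1225 - 2450 \cdot 1220) = - (4 + 1225 - 2989000) = \left(-1\right) \left(-2987771\right) = 2987771$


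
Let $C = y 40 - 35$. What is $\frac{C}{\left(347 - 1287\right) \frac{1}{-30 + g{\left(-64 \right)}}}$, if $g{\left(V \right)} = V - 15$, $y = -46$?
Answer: $- \frac{40875}{188} \approx -217.42$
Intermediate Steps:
$g{\left(V \right)} = -15 + V$ ($g{\left(V \right)} = V - 15 = -15 + V$)
$C = -1875$ ($C = \left(-46\right) 40 - 35 = -1840 - 35 = -1875$)
$\frac{C}{\left(347 - 1287\right) \frac{1}{-30 + g{\left(-64 \right)}}} = - \frac{1875}{\left(347 - 1287\right) \frac{1}{-30 - 79}} = - \frac{1875}{\left(-940\right) \frac{1}{-30 - 79}} = - \frac{1875}{\left(-940\right) \frac{1}{-109}} = - \frac{1875}{\left(-940\right) \left(- \frac{1}{109}\right)} = - \frac{1875}{\frac{940}{109}} = \left(-1875\right) \frac{109}{940} = - \frac{40875}{188}$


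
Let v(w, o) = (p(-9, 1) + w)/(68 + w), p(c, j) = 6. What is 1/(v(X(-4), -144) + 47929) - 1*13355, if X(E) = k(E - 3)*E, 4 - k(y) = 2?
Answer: -19202740465/1437869 ≈ -13355.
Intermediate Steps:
k(y) = 2 (k(y) = 4 - 1*2 = 4 - 2 = 2)
X(E) = 2*E
v(w, o) = (6 + w)/(68 + w)
1/(v(X(-4), -144) + 47929) - 1*13355 = 1/((6 + 2*(-4))/(68 + 2*(-4)) + 47929) - 1*13355 = 1/((6 - 8)/(68 - 8) + 47929) - 13355 = 1/(-2/60 + 47929) - 13355 = 1/((1/60)*(-2) + 47929) - 13355 = 1/(-1/30 + 47929) - 13355 = 1/(1437869/30) - 13355 = 30/1437869 - 13355 = -19202740465/1437869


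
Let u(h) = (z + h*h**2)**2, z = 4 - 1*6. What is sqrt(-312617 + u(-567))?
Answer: 2*sqrt(8306888316569402) ≈ 1.8228e+8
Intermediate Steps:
z = -2 (z = 4 - 6 = -2)
u(h) = (-2 + h**3)**2 (u(h) = (-2 + h*h**2)**2 = (-2 + h**3)**2)
sqrt(-312617 + u(-567)) = sqrt(-312617 + (-2 + (-567)**3)**2) = sqrt(-312617 + (-2 - 182284263)**2) = sqrt(-312617 + (-182284265)**2) = sqrt(-312617 + 33227553266590225) = sqrt(33227553266277608) = 2*sqrt(8306888316569402)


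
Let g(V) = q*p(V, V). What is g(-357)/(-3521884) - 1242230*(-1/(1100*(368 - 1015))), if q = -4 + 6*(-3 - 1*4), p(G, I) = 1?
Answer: -4971542299/2848323685 ≈ -1.7454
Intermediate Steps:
q = -46 (q = -4 + 6*(-3 - 4) = -4 + 6*(-7) = -4 - 42 = -46)
g(V) = -46 (g(V) = -46*1 = -46)
g(-357)/(-3521884) - 1242230*(-1/(1100*(368 - 1015))) = -46/(-3521884) - 1242230*(-1/(1100*(368 - 1015))) = -46*(-1/3521884) - 1242230/((-1100*(-647))) = 23/1760942 - 1242230/711700 = 23/1760942 - 1242230*1/711700 = 23/1760942 - 11293/6470 = -4971542299/2848323685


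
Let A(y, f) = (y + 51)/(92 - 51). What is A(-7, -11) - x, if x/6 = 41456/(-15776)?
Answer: 340385/20213 ≈ 16.840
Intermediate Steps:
x = -7773/493 (x = 6*(41456/(-15776)) = 6*(41456*(-1/15776)) = 6*(-2591/986) = -7773/493 ≈ -15.767)
A(y, f) = 51/41 + y/41 (A(y, f) = (51 + y)/41 = (51 + y)*(1/41) = 51/41 + y/41)
A(-7, -11) - x = (51/41 + (1/41)*(-7)) - 1*(-7773/493) = (51/41 - 7/41) + 7773/493 = 44/41 + 7773/493 = 340385/20213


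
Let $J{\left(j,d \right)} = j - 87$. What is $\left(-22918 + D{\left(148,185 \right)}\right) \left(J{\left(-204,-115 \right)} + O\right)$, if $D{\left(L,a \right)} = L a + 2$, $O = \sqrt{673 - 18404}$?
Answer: $-1299024 + 4464 i \sqrt{17731} \approx -1.299 \cdot 10^{6} + 5.9442 \cdot 10^{5} i$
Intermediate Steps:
$J{\left(j,d \right)} = -87 + j$
$O = i \sqrt{17731}$ ($O = \sqrt{-17731} = i \sqrt{17731} \approx 133.16 i$)
$D{\left(L,a \right)} = 2 + L a$
$\left(-22918 + D{\left(148,185 \right)}\right) \left(J{\left(-204,-115 \right)} + O\right) = \left(-22918 + \left(2 + 148 \cdot 185\right)\right) \left(\left(-87 - 204\right) + i \sqrt{17731}\right) = \left(-22918 + \left(2 + 27380\right)\right) \left(-291 + i \sqrt{17731}\right) = \left(-22918 + 27382\right) \left(-291 + i \sqrt{17731}\right) = 4464 \left(-291 + i \sqrt{17731}\right) = -1299024 + 4464 i \sqrt{17731}$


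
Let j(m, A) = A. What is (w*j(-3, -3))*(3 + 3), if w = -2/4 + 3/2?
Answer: -18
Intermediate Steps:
w = 1 (w = -2*1/4 + 3*(1/2) = -1/2 + 3/2 = 1)
(w*j(-3, -3))*(3 + 3) = (1*(-3))*(3 + 3) = -3*6 = -18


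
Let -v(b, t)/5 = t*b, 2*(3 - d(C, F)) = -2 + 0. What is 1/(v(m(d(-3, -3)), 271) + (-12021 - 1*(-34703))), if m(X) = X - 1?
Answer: 1/18617 ≈ 5.3714e-5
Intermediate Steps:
d(C, F) = 4 (d(C, F) = 3 - (-2 + 0)/2 = 3 - ½*(-2) = 3 + 1 = 4)
m(X) = -1 + X
v(b, t) = -5*b*t (v(b, t) = -5*t*b = -5*b*t)
1/(v(m(d(-3, -3)), 271) + (-12021 - 1*(-34703))) = 1/(-5*(-1 + 4)*271 + (-12021 - 1*(-34703))) = 1/(-5*3*271 + (-12021 + 34703)) = 1/(-4065 + 22682) = 1/18617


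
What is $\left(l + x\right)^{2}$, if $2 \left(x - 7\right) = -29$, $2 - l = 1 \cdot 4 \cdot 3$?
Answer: $\frac{1225}{4} \approx 306.25$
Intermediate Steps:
$l = -10$ ($l = 2 - 1 \cdot 4 \cdot 3 = 2 - 4 \cdot 3 = 2 - 12 = -10$)
$x = - \frac{15}{2}$ ($x = 7 + \frac{1}{2} \left(-29\right) = 7 - \frac{29}{2} = - \frac{15}{2} \approx -7.5$)
$\left(l + x\right)^{2} = \left(-10 - \frac{15}{2}\right)^{2} = \left(- \frac{35}{2}\right)^{2} = \frac{1225}{4}$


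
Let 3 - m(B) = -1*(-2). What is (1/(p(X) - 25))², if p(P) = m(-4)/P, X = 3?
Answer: 9/5476 ≈ 0.0016435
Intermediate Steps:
m(B) = 1 (m(B) = 3 - (-1)*(-2) = 3 - 1*2 = 3 - 2 = 1)
p(P) = 1/P
(1/(p(X) - 25))² = (1/(1/3 - 25))² = (1/(⅓ - 25))² = (1/(-74/3))² = (-3/74)² = 9/5476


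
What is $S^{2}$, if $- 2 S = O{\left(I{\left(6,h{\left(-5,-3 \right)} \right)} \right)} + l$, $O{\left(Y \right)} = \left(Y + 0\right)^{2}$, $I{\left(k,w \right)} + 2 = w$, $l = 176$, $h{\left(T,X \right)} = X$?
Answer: $\frac{40401}{4} \approx 10100.0$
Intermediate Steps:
$I{\left(k,w \right)} = -2 + w$
$O{\left(Y \right)} = Y^{2}$
$S = - \frac{201}{2}$ ($S = - \frac{\left(-2 - 3\right)^{2} + 176}{2} = - \frac{\left(-5\right)^{2} + 176}{2} = - \frac{25 + 176}{2} = \left(- \frac{1}{2}\right) 201 = - \frac{201}{2} \approx -100.5$)
$S^{2} = \left(- \frac{201}{2}\right)^{2} = \frac{40401}{4}$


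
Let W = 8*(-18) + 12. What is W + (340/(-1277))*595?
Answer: -370864/1277 ≈ -290.42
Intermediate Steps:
W = -132 (W = -144 + 12 = -132)
W + (340/(-1277))*595 = -132 + (340/(-1277))*595 = -132 + (340*(-1/1277))*595 = -132 - 340/1277*595 = -132 - 202300/1277 = -370864/1277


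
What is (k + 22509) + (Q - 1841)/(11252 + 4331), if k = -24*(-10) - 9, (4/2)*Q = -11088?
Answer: 354350035/15583 ≈ 22740.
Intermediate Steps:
Q = -5544 (Q = (½)*(-11088) = -5544)
k = 231 (k = 240 - 9 = 231)
(k + 22509) + (Q - 1841)/(11252 + 4331) = (231 + 22509) + (-5544 - 1841)/(11252 + 4331) = 22740 - 7385/15583 = 354350035/15583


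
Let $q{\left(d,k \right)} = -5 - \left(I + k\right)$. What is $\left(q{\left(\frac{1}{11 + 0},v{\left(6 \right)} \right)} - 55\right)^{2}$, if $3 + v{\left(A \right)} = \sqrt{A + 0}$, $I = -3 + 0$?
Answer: $\left(54 + \sqrt{6}\right)^{2} \approx 3186.5$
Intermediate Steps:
$I = -3$
$v{\left(A \right)} = -3 + \sqrt{A}$ ($v{\left(A \right)} = -3 + \sqrt{A + 0} = -3 + \sqrt{A}$)
$q{\left(d,k \right)} = -2 - k$ ($q{\left(d,k \right)} = -5 - \left(-3 + k\right) = -2 - k$)
$\left(q{\left(\frac{1}{11 + 0},v{\left(6 \right)} \right)} - 55\right)^{2} = \left(\left(-2 - \left(-3 + \sqrt{6}\right)\right) - 55\right)^{2} = \left(\left(-2 + \left(3 - \sqrt{6}\right)\right) - 55\right)^{2} = \left(\left(1 - \sqrt{6}\right) - 55\right)^{2} = \left(-54 - \sqrt{6}\right)^{2}$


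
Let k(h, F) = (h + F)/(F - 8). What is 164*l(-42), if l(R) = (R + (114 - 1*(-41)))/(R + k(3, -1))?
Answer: -41697/95 ≈ -438.92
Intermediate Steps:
k(h, F) = (F + h)/(-8 + F)
l(R) = (155 + R)/(-2/9 + R) (l(R) = (R + (114 - 1*(-41)))/(R + (-1 + 3)/(-8 - 1)) = (R + (114 + 41))/(R + 2/(-9)) = (R + 155)/(R - ⅑*2) = (155 + R)/(R - 2/9) = (155 + R)/(-2/9 + R))
164*l(-42) = 164*(9*(155 - 42)/(-2 + 9*(-42))) = 164*(9*113/(-2 - 378)) = 164*(9*113/(-380)) = 164*(9*(-1/380)*113) = 164*(-1017/380) = -41697/95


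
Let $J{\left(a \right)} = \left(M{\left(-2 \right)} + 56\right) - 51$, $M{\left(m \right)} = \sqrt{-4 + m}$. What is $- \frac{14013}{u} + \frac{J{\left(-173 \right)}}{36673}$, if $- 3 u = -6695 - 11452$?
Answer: $- \frac{513868504}{221834977} + \frac{i \sqrt{6}}{36673} \approx -2.3164 + 6.6793 \cdot 10^{-5} i$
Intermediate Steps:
$u = 6049$ ($u = - \frac{-6695 - 11452}{3} = \left(- \frac{1}{3}\right) \left(-18147\right) = 6049$)
$J{\left(a \right)} = 5 + i \sqrt{6}$ ($J{\left(a \right)} = \left(\sqrt{-4 - 2} + 56\right) - 51 = \left(\sqrt{-6} + 56\right) - 51 = \left(i \sqrt{6} + 56\right) - 51 = \left(56 + i \sqrt{6}\right) - 51 = 5 + i \sqrt{6}$)
$- \frac{14013}{u} + \frac{J{\left(-173 \right)}}{36673} = - \frac{14013}{6049} + \frac{5 + i \sqrt{6}}{36673} = \left(-14013\right) \frac{1}{6049} + \left(5 + i \sqrt{6}\right) \frac{1}{36673} = - \frac{14013}{6049} + \left(\frac{5}{36673} + \frac{i \sqrt{6}}{36673}\right) = - \frac{513868504}{221834977} + \frac{i \sqrt{6}}{36673}$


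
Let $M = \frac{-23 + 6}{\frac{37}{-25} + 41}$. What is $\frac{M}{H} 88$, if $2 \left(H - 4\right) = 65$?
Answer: $- \frac{18700}{18031} \approx -1.0371$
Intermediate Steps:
$H = \frac{73}{2}$ ($H = 4 + \frac{1}{2} \cdot 65 = 4 + \frac{65}{2} = \frac{73}{2} \approx 36.5$)
$M = - \frac{425}{988}$ ($M = - \frac{17}{37 \left(- \frac{1}{25}\right) + 41} = - \frac{17}{- \frac{37}{25} + 41} = - \frac{17}{\frac{988}{25}} = \left(-17\right) \frac{25}{988} = - \frac{425}{988} \approx -0.43016$)
$\frac{M}{H} 88 = - \frac{425}{988 \cdot \frac{73}{2}} \cdot 88 = \left(- \frac{425}{988}\right) \frac{2}{73} \cdot 88 = \left(- \frac{425}{36062}\right) 88 = - \frac{18700}{18031}$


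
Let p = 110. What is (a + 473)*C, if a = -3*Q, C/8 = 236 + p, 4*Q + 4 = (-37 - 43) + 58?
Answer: 1363240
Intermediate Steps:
Q = -13/2 (Q = -1 + ((-37 - 43) + 58)/4 = -1 + (-80 + 58)/4 = -1 + (¼)*(-22) = -1 - 11/2 = -13/2 ≈ -6.5000)
C = 2768 (C = 8*(236 + 110) = 8*346 = 2768)
a = 39/2 (a = -3*(-13/2) = 39/2 ≈ 19.500)
(a + 473)*C = (39/2 + 473)*2768 = (985/2)*2768 = 1363240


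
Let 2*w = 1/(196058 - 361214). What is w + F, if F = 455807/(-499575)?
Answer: -16728780151/18335068600 ≈ -0.91239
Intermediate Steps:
w = -1/330312 (w = 1/(2*(196058 - 361214)) = (½)/(-165156) = (½)*(-1/165156) = -1/330312 ≈ -3.0274e-6)
F = -455807/499575 (F = 455807*(-1/499575) = -455807/499575 ≈ -0.91239)
w + F = -1/330312 - 455807/499575 = -16728780151/18335068600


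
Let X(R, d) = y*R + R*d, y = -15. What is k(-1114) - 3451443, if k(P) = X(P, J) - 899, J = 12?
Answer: -3449000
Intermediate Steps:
X(R, d) = -15*R + R*d
k(P) = -899 - 3*P (k(P) = P*(-15 + 12) - 899 = P*(-3) - 899 = -3*P - 899 = -899 - 3*P)
k(-1114) - 3451443 = (-899 - 3*(-1114)) - 3451443 = (-899 + 3342) - 3451443 = 2443 - 3451443 = -3449000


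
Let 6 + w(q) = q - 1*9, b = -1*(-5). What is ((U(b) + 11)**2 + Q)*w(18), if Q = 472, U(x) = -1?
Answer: 1716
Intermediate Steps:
b = 5
w(q) = -15 + q (w(q) = -6 + (q - 1*9) = -6 + (q - 9) = -6 + (-9 + q) = -15 + q)
((U(b) + 11)**2 + Q)*w(18) = ((-1 + 11)**2 + 472)*(-15 + 18) = (10**2 + 472)*3 = (100 + 472)*3 = 572*3 = 1716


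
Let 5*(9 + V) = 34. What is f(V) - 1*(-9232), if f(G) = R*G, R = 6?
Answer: 46094/5 ≈ 9218.8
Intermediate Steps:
V = -11/5 (V = -9 + (⅕)*34 = -9 + 34/5 = -11/5 ≈ -2.2000)
f(G) = 6*G
f(V) - 1*(-9232) = 6*(-11/5) - 1*(-9232) = -66/5 + 9232 = 46094/5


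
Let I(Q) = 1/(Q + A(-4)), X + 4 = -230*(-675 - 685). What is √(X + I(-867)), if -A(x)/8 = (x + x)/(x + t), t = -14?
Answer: √19201678360585/7835 ≈ 559.28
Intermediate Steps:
X = 312796 (X = -4 - 230*(-675 - 685) = -4 - 230*(-1360) = -4 + 312800 = 312796)
A(x) = -16*x/(-14 + x) (A(x) = -8*(x + x)/(x - 14) = -8*2*x/(-14 + x) = -16*x/(-14 + x))
I(Q) = 1/(-32/9 + Q) (I(Q) = 1/(Q - 16*(-4)/(-14 - 4)) = 1/(Q - 16*(-4)/(-18)) = 1/(Q - 16*(-4)*(-1/18)) = 1/(Q - 32/9) = 1/(-32/9 + Q))
√(X + I(-867)) = √(312796 + 9/(-32 + 9*(-867))) = √(312796 + 9/(-32 - 7803)) = √(312796 + 9/(-7835)) = √(312796 + 9*(-1/7835)) = √(312796 - 9/7835) = √(2450756651/7835) = √19201678360585/7835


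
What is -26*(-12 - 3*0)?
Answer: 312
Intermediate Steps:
-26*(-12 - 3*0) = -26*(-12 + 0) = -26*(-12) = -1*(-312) = 312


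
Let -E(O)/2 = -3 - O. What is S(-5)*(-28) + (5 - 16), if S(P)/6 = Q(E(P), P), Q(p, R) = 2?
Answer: -347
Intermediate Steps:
E(O) = 6 + 2*O (E(O) = -2*(-3 - O) = 6 + 2*O)
S(P) = 12 (S(P) = 6*2 = 12)
S(-5)*(-28) + (5 - 16) = 12*(-28) + (5 - 16) = -336 - 11 = -347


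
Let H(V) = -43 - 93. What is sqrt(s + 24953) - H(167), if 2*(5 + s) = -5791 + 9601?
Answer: 136 + sqrt(26853) ≈ 299.87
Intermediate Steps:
H(V) = -136
s = 1900 (s = -5 + (-5791 + 9601)/2 = -5 + (1/2)*3810 = -5 + 1905 = 1900)
sqrt(s + 24953) - H(167) = sqrt(1900 + 24953) - 1*(-136) = sqrt(26853) + 136 = 136 + sqrt(26853)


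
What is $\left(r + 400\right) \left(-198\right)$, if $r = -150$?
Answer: $-49500$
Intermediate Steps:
$\left(r + 400\right) \left(-198\right) = \left(-150 + 400\right) \left(-198\right) = 250 \left(-198\right) = -49500$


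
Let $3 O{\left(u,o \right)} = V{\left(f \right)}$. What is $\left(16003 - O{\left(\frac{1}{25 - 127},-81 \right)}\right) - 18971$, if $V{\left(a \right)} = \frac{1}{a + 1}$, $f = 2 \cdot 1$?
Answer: $- \frac{26713}{9} \approx -2968.1$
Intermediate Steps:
$f = 2$
$V{\left(a \right)} = \frac{1}{1 + a}$
$O{\left(u,o \right)} = \frac{1}{9}$ ($O{\left(u,o \right)} = \frac{1}{3 \left(1 + 2\right)} = \frac{1}{3 \cdot 3} = \frac{1}{3} \cdot \frac{1}{3} = \frac{1}{9}$)
$\left(16003 - O{\left(\frac{1}{25 - 127},-81 \right)}\right) - 18971 = \left(16003 - \frac{1}{9}\right) - 18971 = \frac{144026}{9} - 18971 = - \frac{26713}{9}$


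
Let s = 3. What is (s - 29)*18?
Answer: -468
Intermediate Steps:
(s - 29)*18 = (3 - 29)*18 = -26*18 = -468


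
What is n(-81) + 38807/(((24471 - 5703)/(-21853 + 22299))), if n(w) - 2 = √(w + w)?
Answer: 8672729/9384 + 9*I*√2 ≈ 924.2 + 12.728*I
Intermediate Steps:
n(w) = 2 + √2*√w (n(w) = 2 + √(w + w) = 2 + √(2*w) = 2 + √2*√w)
n(-81) + 38807/(((24471 - 5703)/(-21853 + 22299))) = (2 + √2*√(-81)) + 38807/(((24471 - 5703)/(-21853 + 22299))) = (2 + √2*(9*I)) + 38807/((18768/446)) = (2 + 9*I*√2) + 38807/((18768*(1/446))) = (2 + 9*I*√2) + 38807/(9384/223) = (2 + 9*I*√2) + 38807*(223/9384) = (2 + 9*I*√2) + 8653961/9384 = 8672729/9384 + 9*I*√2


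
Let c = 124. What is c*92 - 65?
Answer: 11343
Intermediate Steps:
c*92 - 65 = 124*92 - 65 = 11408 - 65 = 11343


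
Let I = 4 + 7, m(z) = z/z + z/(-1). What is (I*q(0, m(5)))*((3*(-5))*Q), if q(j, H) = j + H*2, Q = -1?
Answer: -1320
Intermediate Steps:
m(z) = 1 - z (m(z) = 1 + z*(-1) = 1 - z)
I = 11
q(j, H) = j + 2*H
(I*q(0, m(5)))*((3*(-5))*Q) = (11*(0 + 2*(1 - 1*5)))*((3*(-5))*(-1)) = (11*(0 + 2*(1 - 5)))*(-15*(-1)) = (11*(0 + 2*(-4)))*15 = (11*(0 - 8))*15 = (11*(-8))*15 = -88*15 = -1320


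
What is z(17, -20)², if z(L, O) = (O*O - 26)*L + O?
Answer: 40170244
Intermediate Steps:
z(L, O) = O + L*(-26 + O²) (z(L, O) = (O² - 26)*L + O = (-26 + O²)*L + O = L*(-26 + O²) + O = O + L*(-26 + O²))
z(17, -20)² = (-20 - 26*17 + 17*(-20)²)² = (-20 - 442 + 17*400)² = (-20 - 442 + 6800)² = 6338² = 40170244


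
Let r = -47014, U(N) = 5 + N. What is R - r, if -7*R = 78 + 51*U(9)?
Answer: 328306/7 ≈ 46901.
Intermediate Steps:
R = -792/7 (R = -(78 + 51*(5 + 9))/7 = -(78 + 51*14)/7 = -(78 + 714)/7 = -⅐*792 = -792/7 ≈ -113.14)
R - r = -792/7 - 1*(-47014) = -792/7 + 47014 = 328306/7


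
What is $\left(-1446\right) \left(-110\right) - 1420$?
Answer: $157640$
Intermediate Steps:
$\left(-1446\right) \left(-110\right) - 1420 = 159060 - 1420 = 157640$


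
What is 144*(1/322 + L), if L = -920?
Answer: -21329208/161 ≈ -1.3248e+5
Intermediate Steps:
144*(1/322 + L) = 144*(1/322 - 920) = 144*(-296239/322) = -21329208/161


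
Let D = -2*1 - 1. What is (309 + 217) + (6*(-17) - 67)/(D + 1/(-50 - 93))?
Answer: 250347/430 ≈ 582.20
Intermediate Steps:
D = -3 (D = -2 - 1 = -3)
(309 + 217) + (6*(-17) - 67)/(D + 1/(-50 - 93)) = (309 + 217) + (6*(-17) - 67)/(-3 + 1/(-50 - 93)) = 526 + (-102 - 67)/(-3 + 1/(-143)) = 526 - 169/(-3 - 1/143) = 526 - 169/(-430/143) = 526 - 169*(-143/430) = 526 + 24167/430 = 250347/430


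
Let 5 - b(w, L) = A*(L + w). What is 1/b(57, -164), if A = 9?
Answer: 1/968 ≈ 0.0010331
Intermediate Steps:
b(w, L) = 5 - 9*L - 9*w (b(w, L) = 5 - 9*(L + w) = 5 - (9*L + 9*w) = 5 + (-9*L - 9*w) = 5 - 9*L - 9*w)
1/b(57, -164) = 1/(5 - 9*(-164) - 9*57) = 1/(5 + 1476 - 513) = 1/968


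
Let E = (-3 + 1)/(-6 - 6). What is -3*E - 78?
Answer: -157/2 ≈ -78.500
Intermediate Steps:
E = ⅙ (E = -2/(-12) = -2*(-1/12) = ⅙ ≈ 0.16667)
-3*E - 78 = -3*⅙ - 78 = -½ - 78 = -157/2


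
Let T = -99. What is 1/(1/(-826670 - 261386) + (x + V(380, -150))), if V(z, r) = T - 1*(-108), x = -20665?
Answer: -1088056/22474884737 ≈ -4.8412e-5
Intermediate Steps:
V(z, r) = 9 (V(z, r) = -99 - 1*(-108) = -99 + 108 = 9)
1/(1/(-826670 - 261386) + (x + V(380, -150))) = 1/(1/(-826670 - 261386) + (-20665 + 9)) = 1/(1/(-1088056) - 20656) = 1/(-1/1088056 - 20656) = 1/(-22474884737/1088056) = -1088056/22474884737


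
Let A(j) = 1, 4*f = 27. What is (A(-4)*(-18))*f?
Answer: -243/2 ≈ -121.50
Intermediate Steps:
f = 27/4 (f = (¼)*27 = 27/4 ≈ 6.7500)
(A(-4)*(-18))*f = (1*(-18))*(27/4) = -18*27/4 = -243/2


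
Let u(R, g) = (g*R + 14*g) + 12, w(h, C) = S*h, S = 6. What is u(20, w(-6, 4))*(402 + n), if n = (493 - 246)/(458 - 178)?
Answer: -34180521/70 ≈ -4.8829e+5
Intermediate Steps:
w(h, C) = 6*h
u(R, g) = 12 + 14*g + R*g (u(R, g) = (R*g + 14*g) + 12 = (14*g + R*g) + 12 = 12 + 14*g + R*g)
n = 247/280 ≈ 0.88214
u(20, w(-6, 4))*(402 + n) = (12 + 14*(6*(-6)) + 20*(6*(-6)))*(402 + 247/280) = (12 + 14*(-36) + 20*(-36))*(112807/280) = (12 - 504 - 720)*(112807/280) = -1212*112807/280 = -34180521/70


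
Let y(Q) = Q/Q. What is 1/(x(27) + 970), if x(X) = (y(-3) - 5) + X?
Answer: 1/993 ≈ 0.0010071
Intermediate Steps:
y(Q) = 1
x(X) = -4 + X (x(X) = (1 - 5) + X = -4 + X)
1/(x(27) + 970) = 1/((-4 + 27) + 970) = 1/(23 + 970) = 1/993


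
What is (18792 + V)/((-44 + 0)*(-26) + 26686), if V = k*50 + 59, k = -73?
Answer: 15201/27830 ≈ 0.54621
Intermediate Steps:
V = -3591 (V = -73*50 + 59 = -3650 + 59 = -3591)
(18792 + V)/((-44 + 0)*(-26) + 26686) = (18792 - 3591)/((-44 + 0)*(-26) + 26686) = 15201/(-44*(-26) + 26686) = 15201/(1144 + 26686) = 15201/27830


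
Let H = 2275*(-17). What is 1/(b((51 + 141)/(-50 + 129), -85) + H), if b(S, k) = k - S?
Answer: -79/3062232 ≈ -2.5798e-5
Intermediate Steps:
H = -38675
1/(b((51 + 141)/(-50 + 129), -85) + H) = 1/((-85 - (51 + 141)/(-50 + 129)) - 38675) = 1/((-85 - 192/79) - 38675) = 1/(-6907/79 - 38675) = 1/(-3062232/79) = -79/3062232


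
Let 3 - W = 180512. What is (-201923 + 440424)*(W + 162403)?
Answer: -4318299106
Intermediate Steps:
W = -180509 (W = 3 - 1*180512 = 3 - 180512 = -180509)
(-201923 + 440424)*(W + 162403) = (-201923 + 440424)*(-180509 + 162403) = 238501*(-18106) = -4318299106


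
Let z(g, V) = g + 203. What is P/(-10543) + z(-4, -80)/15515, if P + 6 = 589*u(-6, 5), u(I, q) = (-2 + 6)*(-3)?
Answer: 111851167/163574645 ≈ 0.68379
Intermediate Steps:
u(I, q) = -12 (u(I, q) = 4*(-3) = -12)
z(g, V) = 203 + g
P = -7074 (P = -6 + 589*(-12) = -6 - 7068 = -7074)
P/(-10543) + z(-4, -80)/15515 = -7074/(-10543) + (203 - 4)/15515 = -7074*(-1/10543) + 199*(1/15515) = 7074/10543 + 199/15515 = 111851167/163574645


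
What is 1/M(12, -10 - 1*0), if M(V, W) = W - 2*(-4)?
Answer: -1/2 ≈ -0.50000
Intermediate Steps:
M(V, W) = 8 + W (M(V, W) = W + 8 = 8 + W)
1/M(12, -10 - 1*0) = 1/(8 + (-10 - 1*0)) = 1/(8 + (-10 + 0)) = 1/(8 - 10) = 1/(-2) = -1/2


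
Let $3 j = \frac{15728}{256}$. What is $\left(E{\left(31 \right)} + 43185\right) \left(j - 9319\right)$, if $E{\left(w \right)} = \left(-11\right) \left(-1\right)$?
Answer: $- \frac{4819906871}{12} \approx -4.0166 \cdot 10^{8}$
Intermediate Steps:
$E{\left(w \right)} = 11$
$j = \frac{983}{48}$ ($j = \frac{15728 \cdot \frac{1}{256}}{3} = \frac{1}{3} \cdot \frac{983}{16} = \frac{983}{48} \approx 20.479$)
$\left(E{\left(31 \right)} + 43185\right) \left(j - 9319\right) = \left(11 + 43185\right) \left(\frac{983}{48} - 9319\right) = 43196 \left(- \frac{446329}{48}\right) = - \frac{4819906871}{12}$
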